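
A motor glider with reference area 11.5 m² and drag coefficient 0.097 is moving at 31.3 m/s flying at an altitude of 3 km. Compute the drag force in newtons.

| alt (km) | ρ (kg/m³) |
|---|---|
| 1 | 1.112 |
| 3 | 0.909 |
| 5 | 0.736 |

At 3 km, from the table: ρ = 0.909 kg/m³.
D = ½ρv²S·CD = ½ × 0.909 × 31.3² × 11.5 × 0.097 = 497 N

D = 497 N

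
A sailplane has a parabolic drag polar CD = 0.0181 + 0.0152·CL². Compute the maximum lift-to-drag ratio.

(L/D)max = 30.1

For CD = CD0 + K·CL², (L/D)max occurs at CL* = √(CD0/K) and equals 1/(2√(K·CD0)).
(L/D)max = 1/(2√(0.0152 × 0.0181)) = 1/(2 × 0.01659) = 30.1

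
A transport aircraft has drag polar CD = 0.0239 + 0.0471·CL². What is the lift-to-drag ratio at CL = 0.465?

CD = 0.0239 + 0.0471 × 0.465² = 0.03408
L/D = CL/CD = 0.465 / 0.03408 = 13.6

L/D = 13.6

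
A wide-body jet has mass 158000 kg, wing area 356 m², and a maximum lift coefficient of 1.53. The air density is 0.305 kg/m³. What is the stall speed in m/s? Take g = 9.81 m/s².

V_stall = 137 m/s

Stall occurs when L = W at CL,max. W = mg = 158000 × 9.81 = 1.55×10^6 N.
From L = ½ρV²S·CL,max = W: V_stall = √(2W/(ρSCL,max)) = √(2·1.55×10^6/(0.305·356·1.53))
V_stall = √18660 = 137 m/s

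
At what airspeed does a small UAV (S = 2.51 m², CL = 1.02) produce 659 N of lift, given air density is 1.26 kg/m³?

v = 20.2 m/s

L = ½ρv²S·CL ⇒ v = √(2L/(ρ·S·CL))
v = √(2 × 659 / (1.26 × 2.51 × 1.02)) = √408.6 = 20.2 m/s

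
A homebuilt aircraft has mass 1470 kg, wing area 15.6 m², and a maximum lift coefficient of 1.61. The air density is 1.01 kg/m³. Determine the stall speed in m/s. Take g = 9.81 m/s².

At stall, lift equals weight: L = W = m·g = 1470 × 9.81 = 14420 N.
V_stall = √(2W/(ρ·S·CL,max)) = √(2 × 14420 / (1.01 × 15.6 × 1.61))
V_stall = √1137 = 33.7 m/s

V_stall = 33.7 m/s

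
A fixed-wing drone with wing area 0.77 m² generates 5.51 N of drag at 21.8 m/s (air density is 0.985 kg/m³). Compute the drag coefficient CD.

From D = ½ρv²S·CD, rearranging gives CD = 2D/(ρv²S).
CD = 2 × 5.51 / (0.985 × 21.8² × 0.77) = 0.0306

CD = 0.0306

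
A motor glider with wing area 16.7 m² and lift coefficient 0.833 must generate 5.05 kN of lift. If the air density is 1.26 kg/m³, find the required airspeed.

L = ½ρv²S·CL ⇒ v = √(2L/(ρ·S·CL))
v = √(2 × 5050 / (1.26 × 16.7 × 0.833)) = √576.2 = 24 m/s

v = 24 m/s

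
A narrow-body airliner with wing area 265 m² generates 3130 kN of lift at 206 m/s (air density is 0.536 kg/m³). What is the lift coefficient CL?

From L = ½ρv²S·CL, rearranging gives CL = 2L/(ρv²S).
CL = 2 × 3.13×10^6 / (0.536 × 206² × 265) = 1.04

CL = 1.04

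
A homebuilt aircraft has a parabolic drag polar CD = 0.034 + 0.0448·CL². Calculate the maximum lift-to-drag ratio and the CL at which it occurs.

(L/D)max = 12.8, at CL = 0.871

For CD = CD0 + K·CL², (L/D)max occurs at CL* = √(CD0/K) and equals 1/(2√(K·CD0)).
(L/D)max = 1/(2√(0.0448 × 0.034)) = 1/(2 × 0.03903) = 12.8
CL* = √(0.034/0.0448) = 0.871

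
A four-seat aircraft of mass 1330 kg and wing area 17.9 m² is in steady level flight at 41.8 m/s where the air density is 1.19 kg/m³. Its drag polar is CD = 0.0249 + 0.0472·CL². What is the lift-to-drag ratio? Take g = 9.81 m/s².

Level flight ⇒ L = W = m·g = 1330 × 9.81 = 13047 N.
Dynamic pressure q = 0.5 × 1.19 × 41.8² = 1040 Pa.
CL = W/(q·S) = 13047 / (1040 × 17.9) = 0.7011.
CD = 0.0249 + 0.0472 × 0.7011² = 0.0481.
L/D = CL/CD = 0.7011 / 0.0481 = 14.6

L/D = 14.6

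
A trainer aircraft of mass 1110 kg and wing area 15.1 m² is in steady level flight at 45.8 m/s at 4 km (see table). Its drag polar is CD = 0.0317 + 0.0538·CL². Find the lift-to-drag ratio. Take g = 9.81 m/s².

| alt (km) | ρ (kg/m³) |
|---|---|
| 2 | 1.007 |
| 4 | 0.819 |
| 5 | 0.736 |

L/D = 12.1

At 4 km, from the table: ρ = 0.819 kg/m³.
Level flight ⇒ L = W = m·g = 1110 × 9.81 = 10889 N.
q = ½ρv² = ½ × 0.819 × 45.8² = 859 Pa.
CL = W/(q·S) = 10889 / (859 × 15.1) = 0.8395.
CD = 0.0317 + 0.0538 × 0.8395² = 0.06962.
L/D = CL/CD = 0.8395 / 0.06962 = 12.1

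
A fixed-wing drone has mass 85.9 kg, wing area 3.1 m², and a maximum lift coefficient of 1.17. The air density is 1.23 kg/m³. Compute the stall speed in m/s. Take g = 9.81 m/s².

Stall occurs when L = W at CL,max. W = mg = 85.9 × 9.81 = 842.7 N.
From L = ½ρV²S·CL,max = W: V_stall = √(2W/(ρSCL,max)) = √(2·842.7/(1.23·3.1·1.17))
V_stall = √377.8 = 19.4 m/s

V_stall = 19.4 m/s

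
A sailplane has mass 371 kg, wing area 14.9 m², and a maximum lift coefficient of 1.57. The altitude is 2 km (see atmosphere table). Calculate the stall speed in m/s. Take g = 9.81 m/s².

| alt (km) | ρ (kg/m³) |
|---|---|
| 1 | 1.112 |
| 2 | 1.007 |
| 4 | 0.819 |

At 2 km, from the table: ρ = 1.007 kg/m³.
Stall occurs when L = W at CL,max. W = mg = 371 × 9.81 = 3640 N.
From L = ½ρV²S·CL,max = W: V_stall = √(2W/(ρSCL,max)) = √(2·3640/(1.007·14.9·1.57))
V_stall = √309 = 17.6 m/s

V_stall = 17.6 m/s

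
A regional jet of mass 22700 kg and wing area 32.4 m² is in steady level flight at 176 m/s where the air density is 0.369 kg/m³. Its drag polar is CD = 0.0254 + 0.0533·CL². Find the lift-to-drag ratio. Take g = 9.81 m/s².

L/D = 11.7

Level flight ⇒ L = W = m·g = 22700 × 9.81 = 2.2269×10^5 N.
Dynamic pressure q = 0.5 × 0.369 × 176² = 5715 Pa.
CL = W/(q·S) = 2.2269×10^5 / (5715 × 32.4) = 1.203.
CD = 0.0254 + 0.0533 × 1.203² = 0.1025.
L/D = CL/CD = 1.203 / 0.1025 = 11.7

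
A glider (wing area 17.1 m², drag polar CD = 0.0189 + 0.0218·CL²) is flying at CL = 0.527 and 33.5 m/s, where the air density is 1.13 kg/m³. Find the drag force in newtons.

D = 271 N

CD = 0.0189 + 0.0218 × 0.527² = 0.02495
D = ½ρv²S·CD = ½ × 1.13 × 33.5² × 17.1 × 0.02495 = 271 N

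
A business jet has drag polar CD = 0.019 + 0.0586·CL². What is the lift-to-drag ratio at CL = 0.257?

CD = 0.019 + 0.0586 × 0.257² = 0.02287
L/D = CL/CD = 0.257 / 0.02287 = 11.2

L/D = 11.2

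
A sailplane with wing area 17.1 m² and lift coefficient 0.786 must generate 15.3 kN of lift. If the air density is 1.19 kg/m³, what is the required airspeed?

v = 43.7 m/s

L = ½ρv²S·CL ⇒ v = √(2L/(ρ·S·CL))
v = √(2 × 15300 / (1.19 × 17.1 × 0.786)) = √1913 = 43.7 m/s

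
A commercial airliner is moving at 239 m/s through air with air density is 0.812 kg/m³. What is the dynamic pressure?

q = 23200 Pa

q = ½ρv² = ½ × 0.812 × 239² = 23200 Pa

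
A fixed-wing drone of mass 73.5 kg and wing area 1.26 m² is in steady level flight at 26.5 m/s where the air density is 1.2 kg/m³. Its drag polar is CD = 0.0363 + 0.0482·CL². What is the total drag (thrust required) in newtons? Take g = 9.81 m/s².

D = 66.5 N

In steady level flight, lift balances weight: W = mg = 73.5 × 9.81 = 721.04 N.
q = ½ρv² = ½ × 1.2 × 26.5² = 421.3 Pa.
Required CL = L/(qS) = 721.04/(421.3·1.26) = 1.358.
CD = 0.0363 + 0.0482 × 1.358² = 0.1252.
D = q·S·CD = 421.3 × 1.26 × 0.1252 = 66.47 N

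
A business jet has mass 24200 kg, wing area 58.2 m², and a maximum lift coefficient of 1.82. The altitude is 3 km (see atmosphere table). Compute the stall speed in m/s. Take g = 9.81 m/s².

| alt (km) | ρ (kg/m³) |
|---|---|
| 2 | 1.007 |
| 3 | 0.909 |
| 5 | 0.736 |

V_stall = 70.2 m/s

At 3 km, from the table: ρ = 0.909 kg/m³.
At stall, lift equals weight: L = W = m·g = 24200 × 9.81 = 2.374×10^5 N.
From L = ½ρV²S·CL,max = W: V_stall = √(2W/(ρSCL,max)) = √(2·2.374×10^5/(0.909·58.2·1.82))
V_stall = √4931 = 70.2 m/s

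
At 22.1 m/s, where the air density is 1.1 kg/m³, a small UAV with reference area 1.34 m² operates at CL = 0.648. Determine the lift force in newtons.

Dynamic pressure q = ½ρv² = ½ × 1.1 × 22.1² = 268.6 Pa.
L = q·S·CL = 268.6 × 1.34 × 0.648 = 233 N

L = 233 N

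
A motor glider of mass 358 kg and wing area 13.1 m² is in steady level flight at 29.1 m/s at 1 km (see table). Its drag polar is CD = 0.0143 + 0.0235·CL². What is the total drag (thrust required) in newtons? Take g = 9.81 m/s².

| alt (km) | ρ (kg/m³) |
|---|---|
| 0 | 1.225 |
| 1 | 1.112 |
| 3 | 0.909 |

D = 135 N

At 1 km, from the table: ρ = 1.112 kg/m³.
In steady level flight, lift balances weight: W = mg = 358 × 9.81 = 3512 N.
q = ½ρv² = ½ × 1.112 × 29.1² = 470.8 Pa.
CL = W/(q·S) = 3512 / (470.8 × 13.1) = 0.5694.
CD = 0.0143 + 0.0235 × 0.5694² = 0.02192.
D = q·S·CD = 470.8 × 13.1 × 0.02192 = 135.2 N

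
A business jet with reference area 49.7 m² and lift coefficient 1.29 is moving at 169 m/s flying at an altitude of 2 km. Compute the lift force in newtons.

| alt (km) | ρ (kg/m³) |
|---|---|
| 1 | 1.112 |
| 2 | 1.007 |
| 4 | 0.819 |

L = 9.22×10^5 N

At 2 km, from the table: ρ = 1.007 kg/m³.
L = ½ρv²S·CL = ½ × 1.007 × 169² × 49.7 × 1.29 = 9.22×10^5 N ≈ 922 kN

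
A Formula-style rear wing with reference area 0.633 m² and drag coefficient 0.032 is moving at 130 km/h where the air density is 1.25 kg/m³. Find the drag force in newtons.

D = 16.5 N

Convert speed: v = 130 km/h ÷ 3.6 = 36.11 m/s.
D = ½ρv²S·CD = ½ × 1.25 × 36.11² × 0.633 × 0.032 = 16.5 N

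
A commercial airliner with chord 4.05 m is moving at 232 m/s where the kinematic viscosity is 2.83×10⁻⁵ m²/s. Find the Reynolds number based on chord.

Re = 3.32×10^7

Re = v·c/ν = 232 × 4.05 / (2.83×10⁻⁵) = 3.32×10^7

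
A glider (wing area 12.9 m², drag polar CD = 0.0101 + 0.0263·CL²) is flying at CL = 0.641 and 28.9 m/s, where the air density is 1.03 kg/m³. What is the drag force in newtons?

D = 116 N

CD = 0.0101 + 0.0263 × 0.641² = 0.02091
D = ½ρv²S·CD = ½ × 1.03 × 28.9² × 12.9 × 0.02091 = 116 N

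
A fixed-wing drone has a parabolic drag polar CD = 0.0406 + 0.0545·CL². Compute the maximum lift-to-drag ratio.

For CD = CD0 + K·CL², (L/D)max occurs at CL* = √(CD0/K) and equals 1/(2√(K·CD0)).
(L/D)max = 1/(2√(0.0545 × 0.0406)) = 1/(2 × 0.04704) = 10.6

(L/D)max = 10.6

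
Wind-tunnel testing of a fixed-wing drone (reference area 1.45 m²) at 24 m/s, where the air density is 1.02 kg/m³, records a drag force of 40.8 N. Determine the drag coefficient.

From D = ½ρv²S·CD, rearranging gives CD = 2D/(ρv²S).
CD = 2 × 40.8 / (1.02 × 24² × 1.45) = 0.0958

CD = 0.0958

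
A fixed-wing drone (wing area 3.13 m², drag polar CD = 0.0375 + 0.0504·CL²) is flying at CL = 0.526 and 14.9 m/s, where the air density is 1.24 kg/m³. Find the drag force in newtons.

CD = 0.0375 + 0.0504 × 0.526² = 0.05144
D = ½ρv²S·CD = ½ × 1.24 × 14.9² × 3.13 × 0.05144 = 22.2 N

D = 22.2 N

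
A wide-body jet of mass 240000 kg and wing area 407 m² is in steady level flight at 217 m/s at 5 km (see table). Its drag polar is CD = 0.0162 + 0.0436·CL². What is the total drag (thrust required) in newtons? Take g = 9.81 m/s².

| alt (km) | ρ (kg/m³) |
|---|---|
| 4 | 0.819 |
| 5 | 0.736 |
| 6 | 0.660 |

D = 1.49×10^5 N

At 5 km, from the table: ρ = 0.736 kg/m³.
Level flight ⇒ L = W = m·g = 240000 × 9.81 = 2.3544×10^6 N.
Dynamic pressure q = 0.5 × 0.736 × 217² = 17330 Pa.
CL = 2W/(ρv²S) = 2×2.3544×10^6/(0.736×217²×407) = 0.3338.
CD = 0.0162 + 0.0436 × 0.3338² = 0.02106.
D = q·S·CD = 17330 × 407 × 0.02106 = 1.485×10^5 N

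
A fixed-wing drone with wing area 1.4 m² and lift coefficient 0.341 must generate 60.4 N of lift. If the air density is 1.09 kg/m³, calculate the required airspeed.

L = ½ρv²S·CL ⇒ v = √(2L/(ρ·S·CL))
v = √(2 × 60.4 / (1.09 × 1.4 × 0.341)) = √232.1 = 15.2 m/s

v = 15.2 m/s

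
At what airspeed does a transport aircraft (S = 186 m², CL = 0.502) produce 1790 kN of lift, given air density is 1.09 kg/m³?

v = 188 m/s

L = ½ρv²S·CL ⇒ v = √(2L/(ρ·S·CL))
v = √(2 × 1.79×10^6 / (1.09 × 186 × 0.502)) = √35180 = 188 m/s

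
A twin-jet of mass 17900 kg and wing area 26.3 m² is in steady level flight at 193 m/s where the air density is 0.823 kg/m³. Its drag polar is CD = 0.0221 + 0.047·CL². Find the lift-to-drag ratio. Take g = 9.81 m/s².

In steady level flight, lift balances weight: W = mg = 17900 × 9.81 = 1.756×10^5 N.
q = ½ρv² = ½ × 0.823 × 193² = 15330 Pa.
Required CL = L/(qS) = 1.756×10^5/(15330·26.3) = 0.4356.
CD = 0.0221 + 0.047 × 0.4356² = 0.03102.
L/D = CL/CD = 0.4356 / 0.03102 = 14

L/D = 14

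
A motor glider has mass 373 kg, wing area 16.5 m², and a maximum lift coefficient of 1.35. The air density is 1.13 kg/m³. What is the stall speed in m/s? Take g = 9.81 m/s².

Weight W = mg = 373 × 9.81 = 3659 N.
V_stall = √(2W/(ρ·S·CL,max)) = √(2 × 3659 / (1.13 × 16.5 × 1.35))
V_stall = √290.7 = 17.1 m/s

V_stall = 17.1 m/s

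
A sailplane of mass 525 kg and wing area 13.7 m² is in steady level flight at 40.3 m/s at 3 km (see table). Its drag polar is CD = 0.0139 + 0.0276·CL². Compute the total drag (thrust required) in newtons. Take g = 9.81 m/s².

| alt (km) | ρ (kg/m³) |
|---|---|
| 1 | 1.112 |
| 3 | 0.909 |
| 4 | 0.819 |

D = 213 N

At 3 km, from the table: ρ = 0.909 kg/m³.
Weight W = mg = 525 × 9.81 = 5150.2 N; in level flight L = W.
Dynamic pressure q = 0.5 × 0.909 × 40.3² = 738.1 Pa.
CL = W/(q·S) = 5150.2 / (738.1 × 13.7) = 0.5093.
CD = 0.0139 + 0.0276 × 0.5093² = 0.02106.
D = q·S·CD = 738.1 × 13.7 × 0.02106 = 213 N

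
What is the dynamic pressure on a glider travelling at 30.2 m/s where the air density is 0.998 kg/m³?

q = 455 Pa

q = ½ρv² = ½ × 0.998 × 30.2² = 455 Pa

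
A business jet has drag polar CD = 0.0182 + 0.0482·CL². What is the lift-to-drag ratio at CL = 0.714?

L/D = 16.7

CD = 0.0182 + 0.0482 × 0.714² = 0.04277
L/D = CL/CD = 0.714 / 0.04277 = 16.7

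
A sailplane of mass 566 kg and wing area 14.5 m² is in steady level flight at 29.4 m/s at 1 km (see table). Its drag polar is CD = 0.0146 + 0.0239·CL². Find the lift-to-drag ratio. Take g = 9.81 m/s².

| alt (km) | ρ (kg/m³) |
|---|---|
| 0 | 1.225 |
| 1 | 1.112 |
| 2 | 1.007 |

L/D = 26.8

At 1 km, from the table: ρ = 1.112 kg/m³.
In steady level flight, lift balances weight: W = mg = 566 × 9.81 = 5552.5 N.
q = ½ρv² = ½ × 1.112 × 29.4² = 480.6 Pa.
Required CL = L/(qS) = 5552.5/(480.6·14.5) = 0.7968.
CD = 0.0146 + 0.0239 × 0.7968² = 0.02977.
L/D = CL/CD = 0.7968 / 0.02977 = 26.8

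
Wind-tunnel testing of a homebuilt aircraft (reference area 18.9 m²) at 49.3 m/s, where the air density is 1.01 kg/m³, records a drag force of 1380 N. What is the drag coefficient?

From D = ½ρv²S·CD, rearranging gives CD = 2D/(ρv²S).
CD = 2 × 1380 / (1.01 × 49.3² × 18.9) = 0.0595

CD = 0.0595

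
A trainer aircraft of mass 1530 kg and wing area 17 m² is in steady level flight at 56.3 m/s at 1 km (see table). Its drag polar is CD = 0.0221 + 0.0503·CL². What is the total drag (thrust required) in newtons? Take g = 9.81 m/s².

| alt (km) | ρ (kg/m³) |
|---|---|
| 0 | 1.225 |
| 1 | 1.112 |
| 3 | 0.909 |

D = 1040 N

At 1 km, from the table: ρ = 1.112 kg/m³.
Level flight ⇒ L = W = m·g = 1530 × 9.81 = 15009 N.
q = ½ρv² = ½ × 1.112 × 56.3² = 1762 Pa.
CL = W/(q·S) = 15009 / (1762 × 17) = 0.501.
CD = 0.0221 + 0.0503 × 0.501² = 0.03472.
D = q·S·CD = 1762 × 17 × 0.03472 = 1040 N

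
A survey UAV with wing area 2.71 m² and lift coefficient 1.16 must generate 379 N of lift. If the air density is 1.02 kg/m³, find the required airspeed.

L = ½ρv²S·CL ⇒ v = √(2L/(ρ·S·CL))
v = √(2 × 379 / (1.02 × 2.71 × 1.16)) = √236.4 = 15.4 m/s

v = 15.4 m/s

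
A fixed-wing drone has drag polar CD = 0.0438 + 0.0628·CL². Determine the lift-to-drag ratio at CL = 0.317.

L/D = 6.33

CD = 0.0438 + 0.0628 × 0.317² = 0.05011
L/D = CL/CD = 0.317 / 0.05011 = 6.33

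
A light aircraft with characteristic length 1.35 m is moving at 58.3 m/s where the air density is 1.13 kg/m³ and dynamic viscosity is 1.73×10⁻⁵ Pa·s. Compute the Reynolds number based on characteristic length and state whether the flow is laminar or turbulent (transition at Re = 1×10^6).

Re = ρ·v·c/μ = 1.13 × 58.3 × 1.35 / (1.73×10⁻⁵) = 5.14×10^6
Since 5.14×10^6 > 1×10^6, the flow is turbulent.

Re = 5.14×10^6 (turbulent)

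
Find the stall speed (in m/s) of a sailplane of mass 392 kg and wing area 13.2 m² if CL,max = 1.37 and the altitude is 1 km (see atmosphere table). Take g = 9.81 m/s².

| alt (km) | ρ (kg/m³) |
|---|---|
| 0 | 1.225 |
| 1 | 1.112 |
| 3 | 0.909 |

V_stall = 19.6 m/s

At 1 km, from the table: ρ = 1.112 kg/m³.
Weight W = mg = 392 × 9.81 = 3846 N.
From L = ½ρV²S·CL,max = W: V_stall = √(2W/(ρSCL,max)) = √(2·3846/(1.112·13.2·1.37))
V_stall = √382.5 = 19.6 m/s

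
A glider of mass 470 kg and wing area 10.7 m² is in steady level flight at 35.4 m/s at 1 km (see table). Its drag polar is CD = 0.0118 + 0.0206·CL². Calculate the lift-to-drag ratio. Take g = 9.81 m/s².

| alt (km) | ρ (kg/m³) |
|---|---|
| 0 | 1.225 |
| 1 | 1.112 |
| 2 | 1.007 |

L/D = 31.4

At 1 km, from the table: ρ = 1.112 kg/m³.
Weight W = mg = 470 × 9.81 = 4610.7 N; in level flight L = W.
q = ½ρv² = ½ × 1.112 × 35.4² = 696.8 Pa.
CL = W/(q·S) = 4610.7 / (696.8 × 10.7) = 0.6184.
CD = 0.0118 + 0.0206 × 0.6184² = 0.01968.
L/D = CL/CD = 0.6184 / 0.01968 = 31.4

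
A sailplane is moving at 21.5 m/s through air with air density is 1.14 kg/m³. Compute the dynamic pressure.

q = ½ρv² = ½ × 1.14 × 21.5² = 263 Pa

q = 263 Pa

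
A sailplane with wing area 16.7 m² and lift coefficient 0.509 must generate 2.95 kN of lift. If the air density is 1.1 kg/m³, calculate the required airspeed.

L = ½ρv²S·CL ⇒ v = √(2L/(ρ·S·CL))
v = √(2 × 2950 / (1.1 × 16.7 × 0.509)) = √631 = 25.1 m/s

v = 25.1 m/s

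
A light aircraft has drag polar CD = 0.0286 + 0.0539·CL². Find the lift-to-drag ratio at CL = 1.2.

L/D = 11.3

CD = 0.0286 + 0.0539 × 1.2² = 0.1062
L/D = CL/CD = 1.2 / 0.1062 = 11.3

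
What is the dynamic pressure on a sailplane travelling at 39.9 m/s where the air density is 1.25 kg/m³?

q = 995 Pa

q = ½ρv² = ½ × 1.25 × 39.9² = 995 Pa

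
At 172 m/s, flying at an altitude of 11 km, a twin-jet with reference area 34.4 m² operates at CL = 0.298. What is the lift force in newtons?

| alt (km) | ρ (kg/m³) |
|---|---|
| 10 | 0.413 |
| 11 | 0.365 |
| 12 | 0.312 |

At 11 km, from the table: ρ = 0.365 kg/m³.
L = ½ρv²S·CL = ½ × 0.365 × 172² × 34.4 × 0.298 = 55300 N ≈ 55.3 kN

L = 55300 N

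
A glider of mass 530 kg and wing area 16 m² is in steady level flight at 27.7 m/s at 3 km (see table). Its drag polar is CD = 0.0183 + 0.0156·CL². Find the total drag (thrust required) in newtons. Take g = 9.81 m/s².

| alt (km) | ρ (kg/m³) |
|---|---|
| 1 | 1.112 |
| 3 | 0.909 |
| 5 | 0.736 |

D = 178 N

At 3 km, from the table: ρ = 0.909 kg/m³.
Weight W = mg = 530 × 9.81 = 5199.3 N; in level flight L = W.
Dynamic pressure q = 0.5 × 0.909 × 27.7² = 348.7 Pa.
CL = W/(q·S) = 5199.3 / (348.7 × 16) = 0.9318.
CD = 0.0183 + 0.0156 × 0.9318² = 0.03185.
D = q·S·CD = 348.7 × 16 × 0.03185 = 177.7 N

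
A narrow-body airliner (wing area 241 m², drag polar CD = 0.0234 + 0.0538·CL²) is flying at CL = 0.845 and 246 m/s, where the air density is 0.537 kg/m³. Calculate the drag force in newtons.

CD = 0.0234 + 0.0538 × 0.845² = 0.06181
D = ½ρv²S·CD = ½ × 0.537 × 246² × 241 × 0.06181 = 2.42×10^5 N

D = 2.42×10^5 N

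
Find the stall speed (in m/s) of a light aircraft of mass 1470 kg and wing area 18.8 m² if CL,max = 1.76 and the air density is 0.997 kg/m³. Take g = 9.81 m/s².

V_stall = 29.6 m/s

Weight W = mg = 1470 × 9.81 = 14420 N.
From L = ½ρV²S·CL,max = W: V_stall = √(2W/(ρSCL,max)) = √(2·14420/(0.997·18.8·1.76))
V_stall = √874.3 = 29.6 m/s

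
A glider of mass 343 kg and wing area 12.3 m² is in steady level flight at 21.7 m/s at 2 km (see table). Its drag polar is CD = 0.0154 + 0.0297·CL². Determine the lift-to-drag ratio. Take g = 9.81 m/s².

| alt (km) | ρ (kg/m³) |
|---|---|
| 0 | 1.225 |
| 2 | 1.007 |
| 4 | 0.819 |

L/D = 21

At 2 km, from the table: ρ = 1.007 kg/m³.
In steady level flight, lift balances weight: W = mg = 343 × 9.81 = 3364.8 N.
Dynamic pressure q = 0.5 × 1.007 × 21.7² = 237.1 Pa.
CL = W/(q·S) = 3364.8 / (237.1 × 12.3) = 1.154.
CD = 0.0154 + 0.0297 × 1.154² = 0.05494.
L/D = CL/CD = 1.154 / 0.05494 = 21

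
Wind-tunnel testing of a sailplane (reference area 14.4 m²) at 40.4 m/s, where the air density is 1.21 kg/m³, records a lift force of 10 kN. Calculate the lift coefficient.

CL = 0.703

From L = ½ρv²S·CL, rearranging gives CL = 2L/(ρv²S).
CL = 2 × 10000 / (1.21 × 40.4² × 14.4) = 0.703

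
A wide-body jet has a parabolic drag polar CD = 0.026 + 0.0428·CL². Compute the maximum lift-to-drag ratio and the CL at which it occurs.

For CD = CD0 + K·CL², (L/D)max occurs at CL* = √(CD0/K) and equals 1/(2√(K·CD0)).
(L/D)max = 1/(2√(0.0428 × 0.026)) = 1/(2 × 0.03336) = 15
CL* = √(0.026/0.0428) = 0.779

(L/D)max = 15, at CL = 0.779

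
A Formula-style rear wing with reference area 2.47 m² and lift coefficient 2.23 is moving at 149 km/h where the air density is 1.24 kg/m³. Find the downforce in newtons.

Convert speed: v = 149 km/h ÷ 3.6 = 41.39 m/s.
Dynamic pressure q = ½ρv² = ½ × 1.24 × 41.39² = 1062 Pa.
L = q·S·CL = 1062 × 2.47 × 2.23 = 5850 N ≈ 5.85 kN

L = 5850 N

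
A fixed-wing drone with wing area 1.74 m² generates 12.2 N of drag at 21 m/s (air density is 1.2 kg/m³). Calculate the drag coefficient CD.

CD = 0.0265

From D = ½ρv²S·CD, rearranging gives CD = 2D/(ρv²S).
CD = 2 × 12.2 / (1.2 × 21² × 1.74) = 0.0265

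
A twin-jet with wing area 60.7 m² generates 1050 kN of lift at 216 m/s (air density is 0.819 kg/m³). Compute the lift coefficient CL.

CL = 0.905

From L = ½ρv²S·CL, rearranging gives CL = 2L/(ρv²S).
CL = 2 × 1.05×10^6 / (0.819 × 216² × 60.7) = 0.905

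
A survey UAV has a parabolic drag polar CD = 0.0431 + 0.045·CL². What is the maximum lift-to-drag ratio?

(L/D)max = 11.4

For CD = CD0 + K·CL², (L/D)max occurs at CL* = √(CD0/K) and equals 1/(2√(K·CD0)).
(L/D)max = 1/(2√(0.045 × 0.0431)) = 1/(2 × 0.04404) = 11.4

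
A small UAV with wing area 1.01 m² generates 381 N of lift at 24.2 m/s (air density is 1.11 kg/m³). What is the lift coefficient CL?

From L = ½ρv²S·CL, rearranging gives CL = 2L/(ρv²S).
CL = 2 × 381 / (1.11 × 24.2² × 1.01) = 1.16

CL = 1.16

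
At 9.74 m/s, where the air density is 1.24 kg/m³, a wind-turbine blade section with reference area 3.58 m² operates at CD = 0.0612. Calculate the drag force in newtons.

D = 12.9 N

D = ½ρv²S·CD = ½ × 1.24 × 9.74² × 3.58 × 0.0612 = 12.9 N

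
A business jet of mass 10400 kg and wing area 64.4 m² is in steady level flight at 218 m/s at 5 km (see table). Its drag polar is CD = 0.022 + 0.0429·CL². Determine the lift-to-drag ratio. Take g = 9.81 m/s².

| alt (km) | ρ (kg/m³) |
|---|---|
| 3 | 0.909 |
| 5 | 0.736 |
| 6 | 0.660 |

At 5 km, from the table: ρ = 0.736 kg/m³.
Level flight ⇒ L = W = m·g = 10400 × 9.81 = 1.0202×10^5 N.
q = ½ρv² = ½ × 0.736 × 218² = 17490 Pa.
CL = W/(q·S) = 1.0202×10^5 / (17490 × 64.4) = 0.09058.
CD = 0.022 + 0.0429 × 0.09058² = 0.02235.
L/D = CL/CD = 0.09058 / 0.02235 = 4.05

L/D = 4.05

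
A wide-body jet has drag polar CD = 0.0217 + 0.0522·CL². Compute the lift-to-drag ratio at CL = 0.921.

L/D = 14

CD = 0.0217 + 0.0522 × 0.921² = 0.06598
L/D = CL/CD = 0.921 / 0.06598 = 14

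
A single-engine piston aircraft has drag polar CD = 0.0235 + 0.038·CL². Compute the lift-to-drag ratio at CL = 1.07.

CD = 0.0235 + 0.038 × 1.07² = 0.06701
L/D = CL/CD = 1.07 / 0.06701 = 16

L/D = 16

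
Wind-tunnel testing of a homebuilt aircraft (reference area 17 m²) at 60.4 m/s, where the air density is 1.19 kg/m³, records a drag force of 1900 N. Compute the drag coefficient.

From D = ½ρv²S·CD, rearranging gives CD = 2D/(ρv²S).
CD = 2 × 1900 / (1.19 × 60.4² × 17) = 0.0515

CD = 0.0515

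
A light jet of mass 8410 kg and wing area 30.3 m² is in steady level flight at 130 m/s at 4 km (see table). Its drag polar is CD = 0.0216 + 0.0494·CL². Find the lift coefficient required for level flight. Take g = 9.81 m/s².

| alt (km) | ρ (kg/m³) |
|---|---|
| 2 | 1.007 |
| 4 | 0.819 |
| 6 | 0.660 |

CL = 0.393

At 4 km, from the table: ρ = 0.819 kg/m³.
Weight W = mg = 8410 × 9.81 = 82502 N; in level flight L = W.
q = ½ρv² = ½ × 0.819 × 130² = 6921 Pa.
CL = 2W/(ρv²S) = 2×82502/(0.819×130²×30.3) = 0.3934.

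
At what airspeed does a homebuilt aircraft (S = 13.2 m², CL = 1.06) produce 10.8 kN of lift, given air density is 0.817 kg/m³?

L = ½ρv²S·CL ⇒ v = √(2L/(ρ·S·CL))
v = √(2 × 10800 / (0.817 × 13.2 × 1.06)) = √1890 = 43.5 m/s

v = 43.5 m/s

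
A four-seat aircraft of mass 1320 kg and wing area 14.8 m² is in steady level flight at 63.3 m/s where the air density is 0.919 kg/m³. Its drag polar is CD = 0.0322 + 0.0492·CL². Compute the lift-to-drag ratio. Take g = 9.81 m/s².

In steady level flight, lift balances weight: W = mg = 1320 × 9.81 = 12949 N.
q = ½ρv² = ½ × 0.919 × 63.3² = 1841 Pa.
CL = W/(q·S) = 12949 / (1841 × 14.8) = 0.4752.
CD = 0.0322 + 0.0492 × 0.4752² = 0.04331.
L/D = CL/CD = 0.4752 / 0.04331 = 11

L/D = 11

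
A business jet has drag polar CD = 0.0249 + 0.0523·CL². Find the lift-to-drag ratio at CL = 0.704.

CD = 0.0249 + 0.0523 × 0.704² = 0.05082
L/D = CL/CD = 0.704 / 0.05082 = 13.9

L/D = 13.9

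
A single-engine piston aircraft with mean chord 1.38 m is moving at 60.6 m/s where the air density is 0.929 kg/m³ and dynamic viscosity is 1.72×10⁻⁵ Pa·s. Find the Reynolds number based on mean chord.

Re = 4.52×10^6

Re = ρ·v·c/μ = 0.929 × 60.6 × 1.38 / (1.72×10⁻⁵) = 4.52×10^6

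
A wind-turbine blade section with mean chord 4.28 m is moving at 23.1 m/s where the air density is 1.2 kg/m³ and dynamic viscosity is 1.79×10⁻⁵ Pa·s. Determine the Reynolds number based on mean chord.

Re = ρ·v·c/μ = 1.2 × 23.1 × 4.28 / (1.79×10⁻⁵) = 6.63×10^6

Re = 6.63×10^6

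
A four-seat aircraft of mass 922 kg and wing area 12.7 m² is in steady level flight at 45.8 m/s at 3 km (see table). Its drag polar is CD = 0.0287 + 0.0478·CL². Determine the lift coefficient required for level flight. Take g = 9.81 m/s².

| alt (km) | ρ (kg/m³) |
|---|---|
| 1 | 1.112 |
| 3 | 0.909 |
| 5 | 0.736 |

At 3 km, from the table: ρ = 0.909 kg/m³.
In steady level flight, lift balances weight: W = mg = 922 × 9.81 = 9044.8 N.
q = ½ρv² = ½ × 0.909 × 45.8² = 953.4 Pa.
Required CL = L/(qS) = 9044.8/(953.4·12.7) = 0.747.

CL = 0.747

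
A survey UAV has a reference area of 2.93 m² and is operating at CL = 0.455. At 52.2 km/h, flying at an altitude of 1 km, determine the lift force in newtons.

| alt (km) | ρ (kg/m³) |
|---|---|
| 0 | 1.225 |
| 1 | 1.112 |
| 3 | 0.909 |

L = 156 N

At 1 km, from the table: ρ = 1.112 kg/m³.
Convert speed: v = 52.2 km/h ÷ 3.6 = 14.5 m/s.
Dynamic pressure q = ½ρv² = ½ × 1.112 × 14.5² = 116.9 Pa.
L = q·S·CL = 116.9 × 2.93 × 0.455 = 156 N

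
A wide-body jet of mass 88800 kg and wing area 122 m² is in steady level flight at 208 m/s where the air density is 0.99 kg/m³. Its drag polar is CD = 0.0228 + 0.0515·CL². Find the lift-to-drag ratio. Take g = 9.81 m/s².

Weight W = mg = 88800 × 9.81 = 8.7113×10^5 N; in level flight L = W.
Dynamic pressure q = 0.5 × 0.99 × 208² = 21420 Pa.
CL = 2W/(ρv²S) = 2×8.7113×10^5/(0.99×208²×122) = 0.3334.
CD = 0.0228 + 0.0515 × 0.3334² = 0.02853.
L/D = CL/CD = 0.3334 / 0.02853 = 11.7

L/D = 11.7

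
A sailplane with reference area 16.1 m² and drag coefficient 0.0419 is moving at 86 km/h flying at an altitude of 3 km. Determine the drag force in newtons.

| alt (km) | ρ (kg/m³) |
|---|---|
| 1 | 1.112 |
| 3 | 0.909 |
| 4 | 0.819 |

D = 175 N

At 3 km, from the table: ρ = 0.909 kg/m³.
Convert speed: v = 86 km/h ÷ 3.6 = 23.89 m/s.
Dynamic pressure q = ½ρv² = ½ × 0.909 × 23.89² = 259.4 Pa.
D = q·S·CD = 259.4 × 16.1 × 0.0419 = 175 N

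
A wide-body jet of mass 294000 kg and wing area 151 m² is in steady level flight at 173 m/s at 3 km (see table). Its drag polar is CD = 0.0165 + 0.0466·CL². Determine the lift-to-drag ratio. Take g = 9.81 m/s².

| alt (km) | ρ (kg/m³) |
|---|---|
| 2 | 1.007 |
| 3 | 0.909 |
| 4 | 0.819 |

L/D = 13

At 3 km, from the table: ρ = 0.909 kg/m³.
Weight W = mg = 294000 × 9.81 = 2.8841×10^6 N; in level flight L = W.
q = ½ρv² = ½ × 0.909 × 173² = 13600 Pa.
Required CL = L/(qS) = 2.8841×10^6/(13600·151) = 1.404.
CD = 0.0165 + 0.0466 × 1.404² = 0.1084.
L/D = CL/CD = 1.404 / 0.1084 = 13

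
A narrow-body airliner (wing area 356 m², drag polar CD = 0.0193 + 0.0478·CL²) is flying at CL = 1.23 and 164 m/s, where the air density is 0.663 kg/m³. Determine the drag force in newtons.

CD = 0.0193 + 0.0478 × 1.23² = 0.09162
D = ½ρv²S·CD = ½ × 0.663 × 164² × 356 × 0.09162 = 2.91×10^5 N

D = 2.91×10^5 N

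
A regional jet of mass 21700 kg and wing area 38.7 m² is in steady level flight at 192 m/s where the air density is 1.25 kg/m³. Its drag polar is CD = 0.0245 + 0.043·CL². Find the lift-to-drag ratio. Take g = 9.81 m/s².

L/D = 8.86

Weight W = mg = 21700 × 9.81 = 2.1288×10^5 N; in level flight L = W.
q = ½ρv² = ½ × 1.25 × 192² = 23040 Pa.
CL = 2W/(ρv²S) = 2×2.1288×10^5/(1.25×192²×38.7) = 0.2387.
CD = 0.0245 + 0.043 × 0.2387² = 0.02695.
L/D = CL/CD = 0.2387 / 0.02695 = 8.86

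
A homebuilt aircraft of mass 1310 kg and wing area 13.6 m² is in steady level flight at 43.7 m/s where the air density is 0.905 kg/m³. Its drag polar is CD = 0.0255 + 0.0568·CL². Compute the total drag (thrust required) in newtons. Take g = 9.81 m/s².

D = 1100 N

Weight W = mg = 1310 × 9.81 = 12851 N; in level flight L = W.
q = ½ρv² = ½ × 0.905 × 43.7² = 864.1 Pa.
Required CL = L/(qS) = 12851/(864.1·13.6) = 1.094.
CD = 0.0255 + 0.0568 × 1.094² = 0.09342.
D = q·S·CD = 864.1 × 13.6 × 0.09342 = 1098 N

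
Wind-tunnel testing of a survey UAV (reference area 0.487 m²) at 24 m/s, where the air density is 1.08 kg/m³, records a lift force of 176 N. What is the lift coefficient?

From L = ½ρv²S·CL, rearranging gives CL = 2L/(ρv²S).
CL = 2 × 176 / (1.08 × 24² × 0.487) = 1.16

CL = 1.16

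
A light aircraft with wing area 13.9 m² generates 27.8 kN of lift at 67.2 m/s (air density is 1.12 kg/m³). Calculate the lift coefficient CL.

CL = 0.791

From L = ½ρv²S·CL, rearranging gives CL = 2L/(ρv²S).
CL = 2 × 27800 / (1.12 × 67.2² × 13.9) = 0.791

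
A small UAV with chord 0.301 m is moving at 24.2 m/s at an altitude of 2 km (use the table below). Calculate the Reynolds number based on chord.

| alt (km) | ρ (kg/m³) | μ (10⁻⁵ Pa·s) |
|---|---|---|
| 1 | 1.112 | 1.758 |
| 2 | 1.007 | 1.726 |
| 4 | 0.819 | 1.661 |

At 2 km, from the table: ρ = 1.007 kg/m³, μ = 1.726×10⁻⁵ Pa·s.
Re = ρ·v·c/μ = 1.007 × 24.2 × 0.301 / (1.726×10⁻⁵) = 4.25×10^5

Re = 4.25×10^5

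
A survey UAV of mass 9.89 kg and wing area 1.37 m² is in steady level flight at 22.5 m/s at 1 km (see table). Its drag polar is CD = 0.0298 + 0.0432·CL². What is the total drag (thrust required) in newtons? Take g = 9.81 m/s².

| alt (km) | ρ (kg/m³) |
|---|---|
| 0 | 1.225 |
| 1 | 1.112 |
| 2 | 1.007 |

At 1 km, from the table: ρ = 1.112 kg/m³.
Weight W = mg = 9.89 × 9.81 = 97.021 N; in level flight L = W.
q = ½ρv² = ½ × 1.112 × 22.5² = 281.5 Pa.
CL = 2W/(ρv²S) = 2×97.021/(1.112×22.5²×1.37) = 0.2516.
CD = 0.0298 + 0.0432 × 0.2516² = 0.03253.
D = q·S·CD = 281.5 × 1.37 × 0.03253 = 12.55 N

D = 12.5 N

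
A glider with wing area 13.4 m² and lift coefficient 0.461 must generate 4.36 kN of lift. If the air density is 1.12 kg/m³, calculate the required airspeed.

v = 35.5 m/s

L = ½ρv²S·CL ⇒ v = √(2L/(ρ·S·CL))
v = √(2 × 4360 / (1.12 × 13.4 × 0.461)) = √1260 = 35.5 m/s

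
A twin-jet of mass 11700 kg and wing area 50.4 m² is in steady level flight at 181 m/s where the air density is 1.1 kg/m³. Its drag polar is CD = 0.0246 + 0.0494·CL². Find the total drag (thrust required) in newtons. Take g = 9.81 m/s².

D = 23100 N

Level flight ⇒ L = W = m·g = 11700 × 9.81 = 1.1478×10^5 N.
q = ½ρv² = ½ × 1.1 × 181² = 18020 Pa.
CL = W/(q·S) = 1.1478×10^5 / (18020 × 50.4) = 0.1264.
CD = 0.0246 + 0.0494 × 0.1264² = 0.02539.
D = q·S·CD = 18020 × 50.4 × 0.02539 = 23060 N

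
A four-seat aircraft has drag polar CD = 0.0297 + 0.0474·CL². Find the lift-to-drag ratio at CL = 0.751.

L/D = 13.3

CD = 0.0297 + 0.0474 × 0.751² = 0.05643
L/D = CL/CD = 0.751 / 0.05643 = 13.3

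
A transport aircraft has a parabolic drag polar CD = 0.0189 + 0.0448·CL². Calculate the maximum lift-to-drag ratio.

(L/D)max = 17.2

For CD = CD0 + K·CL², (L/D)max occurs at CL* = √(CD0/K) and equals 1/(2√(K·CD0)).
(L/D)max = 1/(2√(0.0448 × 0.0189)) = 1/(2 × 0.0291) = 17.2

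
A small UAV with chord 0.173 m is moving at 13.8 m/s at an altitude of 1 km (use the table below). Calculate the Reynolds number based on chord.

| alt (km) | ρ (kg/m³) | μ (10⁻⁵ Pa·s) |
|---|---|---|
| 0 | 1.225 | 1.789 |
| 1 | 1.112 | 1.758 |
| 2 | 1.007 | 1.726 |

Re = 1.51×10^5

At 1 km, from the table: ρ = 1.112 kg/m³, μ = 1.758×10⁻⁵ Pa·s.
Re = ρ·v·c/μ = 1.112 × 13.8 × 0.173 / (1.758×10⁻⁵) = 1.51×10^5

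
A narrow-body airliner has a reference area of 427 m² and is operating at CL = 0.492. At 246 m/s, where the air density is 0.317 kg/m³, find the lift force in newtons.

L = 2.02×10^6 N

Dynamic pressure q = ½ρv² = ½ × 0.317 × 246² = 9592 Pa.
L = q·S·CL = 9592 × 427 × 0.492 = 2.02×10^6 N ≈ 2020 kN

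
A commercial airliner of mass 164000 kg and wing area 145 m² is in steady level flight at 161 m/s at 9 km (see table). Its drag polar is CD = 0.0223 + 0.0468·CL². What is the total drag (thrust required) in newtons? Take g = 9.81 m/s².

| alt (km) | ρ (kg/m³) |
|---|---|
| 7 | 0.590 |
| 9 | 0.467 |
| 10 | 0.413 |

D = 1.58×10^5 N

At 9 km, from the table: ρ = 0.467 kg/m³.
Weight W = mg = 164000 × 9.81 = 1.6088×10^6 N; in level flight L = W.
Dynamic pressure q = 0.5 × 0.467 × 161² = 6053 Pa.
Required CL = L/(qS) = 1.6088×10^6/(6053·145) = 1.833.
CD = 0.0223 + 0.0468 × 1.833² = 0.1796.
D = q·S·CD = 6053 × 145 × 0.1796 = 1.576×10^5 N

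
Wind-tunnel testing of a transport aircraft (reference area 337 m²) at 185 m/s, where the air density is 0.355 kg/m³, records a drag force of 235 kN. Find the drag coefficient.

CD = 0.115

From D = ½ρv²S·CD, rearranging gives CD = 2D/(ρv²S).
CD = 2 × 2.35×10^5 / (0.355 × 185² × 337) = 0.115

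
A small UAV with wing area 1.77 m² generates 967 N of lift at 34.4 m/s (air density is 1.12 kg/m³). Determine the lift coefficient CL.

From L = ½ρv²S·CL, rearranging gives CL = 2L/(ρv²S).
CL = 2 × 967 / (1.12 × 34.4² × 1.77) = 0.824

CL = 0.824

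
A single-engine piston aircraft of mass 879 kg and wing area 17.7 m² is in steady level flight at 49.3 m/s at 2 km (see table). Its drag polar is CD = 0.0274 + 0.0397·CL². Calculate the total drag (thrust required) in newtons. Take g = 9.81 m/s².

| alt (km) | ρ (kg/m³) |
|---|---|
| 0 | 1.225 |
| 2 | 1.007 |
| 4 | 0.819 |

At 2 km, from the table: ρ = 1.007 kg/m³.
Weight W = mg = 879 × 9.81 = 8623 N; in level flight L = W.
Dynamic pressure q = 0.5 × 1.007 × 49.3² = 1224 Pa.
CL = 2W/(ρv²S) = 2×8623/(1.007×49.3²×17.7) = 0.3981.
CD = 0.0274 + 0.0397 × 0.3981² = 0.03369.
D = q·S·CD = 1224 × 17.7 × 0.03369 = 729.8 N

D = 730 N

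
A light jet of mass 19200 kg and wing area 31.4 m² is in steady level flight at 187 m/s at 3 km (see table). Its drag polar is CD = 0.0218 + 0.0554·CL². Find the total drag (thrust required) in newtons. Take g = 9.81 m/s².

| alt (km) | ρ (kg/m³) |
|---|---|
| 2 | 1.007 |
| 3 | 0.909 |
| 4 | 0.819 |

D = 14800 N

At 3 km, from the table: ρ = 0.909 kg/m³.
Weight W = mg = 19200 × 9.81 = 1.8835×10^5 N; in level flight L = W.
Dynamic pressure q = 0.5 × 0.909 × 187² = 15890 Pa.
CL = W/(q·S) = 1.8835×10^5 / (15890 × 31.4) = 0.3774.
CD = 0.0218 + 0.0554 × 0.3774² = 0.02969.
D = q·S·CD = 15890 × 31.4 × 0.02969 = 14820 N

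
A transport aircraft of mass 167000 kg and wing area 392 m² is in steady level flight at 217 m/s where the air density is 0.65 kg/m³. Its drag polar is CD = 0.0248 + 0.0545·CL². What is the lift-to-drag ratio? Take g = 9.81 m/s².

Level flight ⇒ L = W = m·g = 167000 × 9.81 = 1.6383×10^6 N.
Dynamic pressure q = 0.5 × 0.65 × 217² = 15300 Pa.
CL = W/(q·S) = 1.6383×10^6 / (15300 × 392) = 0.2731.
CD = 0.0248 + 0.0545 × 0.2731² = 0.02886.
L/D = CL/CD = 0.2731 / 0.02886 = 9.46

L/D = 9.46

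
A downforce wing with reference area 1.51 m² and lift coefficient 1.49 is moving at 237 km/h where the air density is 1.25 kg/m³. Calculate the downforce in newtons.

Convert speed: v = 237 km/h ÷ 3.6 = 65.83 m/s.
Dynamic pressure q = ½ρv² = ½ × 1.25 × 65.83² = 2709 Pa.
L = q·S·CL = 2709 × 1.51 × 1.49 = 6090 N ≈ 6.09 kN

L = 6090 N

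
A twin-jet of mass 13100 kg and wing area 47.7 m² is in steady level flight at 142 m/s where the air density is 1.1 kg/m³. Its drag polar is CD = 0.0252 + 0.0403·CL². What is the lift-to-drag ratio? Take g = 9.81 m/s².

Level flight ⇒ L = W = m·g = 13100 × 9.81 = 1.2851×10^5 N.
q = ½ρv² = ½ × 1.1 × 142² = 11090 Pa.
CL = 2W/(ρv²S) = 2×1.2851×10^5/(1.1×142²×47.7) = 0.2429.
CD = 0.0252 + 0.0403 × 0.2429² = 0.02758.
L/D = CL/CD = 0.2429 / 0.02758 = 8.81

L/D = 8.81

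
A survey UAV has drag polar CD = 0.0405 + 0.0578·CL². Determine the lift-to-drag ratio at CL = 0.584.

CD = 0.0405 + 0.0578 × 0.584² = 0.06021
L/D = CL/CD = 0.584 / 0.06021 = 9.7

L/D = 9.7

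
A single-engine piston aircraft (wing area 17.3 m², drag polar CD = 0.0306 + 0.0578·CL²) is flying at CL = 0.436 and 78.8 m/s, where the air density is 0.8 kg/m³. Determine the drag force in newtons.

CD = 0.0306 + 0.0578 × 0.436² = 0.04159
D = ½ρv²S·CD = ½ × 0.8 × 78.8² × 17.3 × 0.04159 = 1790 N

D = 1790 N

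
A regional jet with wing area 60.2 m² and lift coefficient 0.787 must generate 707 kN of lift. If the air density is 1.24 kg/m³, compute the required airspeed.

L = ½ρv²S·CL ⇒ v = √(2L/(ρ·S·CL))
v = √(2 × 7.07×10^5 / (1.24 × 60.2 × 0.787)) = √24070 = 155 m/s

v = 155 m/s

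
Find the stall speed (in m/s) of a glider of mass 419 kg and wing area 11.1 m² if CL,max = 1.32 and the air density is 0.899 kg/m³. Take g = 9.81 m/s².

V_stall = 25 m/s

At stall, lift equals weight: L = W = m·g = 419 × 9.81 = 4110 N.
From L = ½ρV²S·CL,max = W: V_stall = √(2W/(ρSCL,max)) = √(2·4110/(0.899·11.1·1.32))
V_stall = √624.1 = 25 m/s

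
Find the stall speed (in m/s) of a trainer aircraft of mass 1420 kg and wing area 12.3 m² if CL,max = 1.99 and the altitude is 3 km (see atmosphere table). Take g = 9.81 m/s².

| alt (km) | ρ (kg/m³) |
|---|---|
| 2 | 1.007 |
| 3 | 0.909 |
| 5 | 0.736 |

At 3 km, from the table: ρ = 0.909 kg/m³.
At stall, lift equals weight: L = W = m·g = 1420 × 9.81 = 13930 N.
V_stall = √(2W/(ρ·S·CL,max)) = √(2 × 13930 / (0.909 × 12.3 × 1.99))
V_stall = √1252 = 35.4 m/s

V_stall = 35.4 m/s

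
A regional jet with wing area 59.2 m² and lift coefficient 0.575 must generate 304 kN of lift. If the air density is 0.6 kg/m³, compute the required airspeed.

v = 173 m/s

L = ½ρv²S·CL ⇒ v = √(2L/(ρ·S·CL))
v = √(2 × 3.04×10^5 / (0.6 × 59.2 × 0.575)) = √29770 = 173 m/s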